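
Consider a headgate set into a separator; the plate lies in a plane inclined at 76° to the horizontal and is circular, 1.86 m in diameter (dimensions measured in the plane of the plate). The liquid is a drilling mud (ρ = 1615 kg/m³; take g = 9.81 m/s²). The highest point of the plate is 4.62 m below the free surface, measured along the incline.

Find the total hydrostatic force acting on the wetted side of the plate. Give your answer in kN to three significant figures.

γ = ρg = 1615 × 9.81 / 1000 = 15.84315 kN/m³.
Let θ = 76° be the plate's angle to the horizontal; measure y along the incline from where the plane meets the free surface. Vertical depth h = y·sinθ with sinθ = 0.970296.
The centroid is at the centre, 0.93 m below the top of the plate, so y_c = 4.62 + 0.93 = 5.55 m and h_c = 5.55 × 0.970296 = 5.38514 m.
A = π(0.93)² = 2.71716 m².
Resultant F = γ·h_c·A = 15.84315 × 5.38514 × 2.71716 = 231.822 kN.

F ≈ 232 kN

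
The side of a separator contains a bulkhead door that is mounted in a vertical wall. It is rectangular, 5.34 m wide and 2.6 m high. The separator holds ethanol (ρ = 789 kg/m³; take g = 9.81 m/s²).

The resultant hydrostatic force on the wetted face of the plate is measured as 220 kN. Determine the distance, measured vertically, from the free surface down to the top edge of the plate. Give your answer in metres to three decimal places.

d_top ≈ 0.747 m

γ = ρg = 789 × 9.81 / 1000 = 7.74009 kN/m³.
A = 5.34 × 2.6 = 13.884 m².
From F = γ·h_c·A, the centroid depth is h_c = 220/(7.74009 × 13.884) = 2.04721 m.
The centroid lies 2.6/2 = 1.3 m below the top edge, so the top edge sits at h_top = 2.04721 − 1.3 = 0.74721 m below the surface.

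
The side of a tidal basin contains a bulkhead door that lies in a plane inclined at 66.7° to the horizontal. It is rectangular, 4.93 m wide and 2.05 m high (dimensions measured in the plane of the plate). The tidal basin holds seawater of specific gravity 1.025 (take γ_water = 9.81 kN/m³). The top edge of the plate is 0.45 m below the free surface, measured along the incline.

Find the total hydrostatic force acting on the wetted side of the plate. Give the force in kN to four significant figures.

F ≈ 137.7 kN

γ = 1.025 × 9.81 = 10.05525 kN/m³.
Let θ = 66.7° be the plate's angle to the horizontal; measure y along the incline from where the plane meets the free surface. Vertical depth h = y·sinθ with sinθ = 0.918446.
The centroid lies 2.05/2 = 1.025 m below the top edge, so y_c = 0.45 + 1.025 = 1.475 m and h_c = 1.475 × 0.918446 = 1.35471 m.
A = 4.93 × 2.05 = 10.1065 m².
Resultant F = γ·h_c·A = 10.05525 × 1.35471 × 10.1065 = 137.67 kN.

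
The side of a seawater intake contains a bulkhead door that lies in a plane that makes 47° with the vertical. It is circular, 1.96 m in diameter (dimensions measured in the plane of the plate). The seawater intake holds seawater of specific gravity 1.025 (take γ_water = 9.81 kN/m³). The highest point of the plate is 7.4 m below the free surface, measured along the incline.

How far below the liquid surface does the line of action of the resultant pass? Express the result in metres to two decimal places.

γ = 1.025 × 9.81 = 10.05525 kN/m³.
The plate makes 47° with the vertical, i.e. θ = 90° − 47° = 43° to the horizontal. Measuring y along the incline from the free-surface line, vertical depth h = y·sinθ with sinθ = 0.681998.
The centroid is at the centre, 0.98 m below the top of the plate, so y_c = 7.4 + 0.98 = 8.38 m and h_c = 8.38 × 0.681998 = 5.71514 m.
A = π(0.98)² = 3.01719 m².
Resultant F = γ·h_c·A = 10.05525 × 5.71514 × 3.01719 = 173.389 kN.
I_c = πr⁴/4 = π × 0.98⁴/4 = 0.724426 m⁴.
Centre of pressure: y_p = y_c + I_c/(y_c·A) = 8.38 + 0.724426/(8.38 × 3.01719) = 8.38 + 0.0286515 = 8.40865 m along the plane.
Vertically, h_p = y_p·sinθ = 8.40865 × 0.681998 = 5.73468 m.

h_p = 5.73 m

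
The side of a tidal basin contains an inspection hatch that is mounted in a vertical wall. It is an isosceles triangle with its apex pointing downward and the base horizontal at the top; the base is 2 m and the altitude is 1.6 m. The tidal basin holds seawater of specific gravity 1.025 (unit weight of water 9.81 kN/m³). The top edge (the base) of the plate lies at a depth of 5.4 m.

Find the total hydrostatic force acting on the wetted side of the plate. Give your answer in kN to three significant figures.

γ = 1.025 × 9.81 = 10.05525 kN/m³.
With the apex down, the centroid sits h/3 = 1.6/3 = 0.533333 m below the base (the top edge), so the centroid depth is h_c = 5.4 + 0.533333 = 5.93333 m.
A = ½ × 2 × 1.6 = 1.6 m².
Resultant F = γ·h_c·A = 10.05525 × 5.93333 × 1.6 = 95.4578 kN.

F ≈ 95.5 kN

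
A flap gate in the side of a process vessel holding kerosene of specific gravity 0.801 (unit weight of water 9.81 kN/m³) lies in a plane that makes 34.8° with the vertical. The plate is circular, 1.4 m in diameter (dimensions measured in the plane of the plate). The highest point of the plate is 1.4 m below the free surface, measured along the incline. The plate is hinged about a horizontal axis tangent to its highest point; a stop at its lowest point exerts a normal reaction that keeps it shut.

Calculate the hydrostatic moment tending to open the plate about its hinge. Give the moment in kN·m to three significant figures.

γ = 0.801 × 9.81 = 7.85781 kN/m³.
The plate makes 34.8° with the vertical, i.e. θ = 90° − 34.8° = 55.2° to the horizontal. Measuring y along the incline from the free-surface line, vertical depth h = y·sinθ with sinθ = 0.821149.
The centroid is at the centre, 0.7 m below the top of the plate, so y_c = 1.4 + 0.7 = 2.1 m and h_c = 2.1 × 0.821149 = 1.72441 m.
A = π(0.7)² = 1.53938 m².
Resultant F = γ·h_c·A = 7.85781 × 1.72441 × 1.53938 = 20.8587 kN.
I_c = πr⁴/4 = π × 0.7⁴/4 = 0.188574 m⁴.
Centre of pressure: y_p = y_c + I_c/(y_c·A) = 2.1 + 0.188574/(2.1 × 1.53938) = 2.1 + 0.0583333 = 2.15833 m along the plane.
The resultant acts 0.7 + 0.0583333 = 0.758333 m (along the plate) below the hinge at the top edge, so the moment about the hinge is M = F × 0.758333 = 20.8587 × 0.758333 = 15.8178 kN·m.

M ≈ 15.8 kN·m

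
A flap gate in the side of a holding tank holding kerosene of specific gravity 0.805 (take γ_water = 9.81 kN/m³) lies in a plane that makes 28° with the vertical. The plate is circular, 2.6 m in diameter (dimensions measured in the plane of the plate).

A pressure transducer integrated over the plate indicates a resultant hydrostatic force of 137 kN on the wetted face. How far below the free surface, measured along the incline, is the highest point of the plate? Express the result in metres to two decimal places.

γ = 0.805 × 9.81 = 7.89705 kN/m³.
A = π(1.3)² = 5.30929 m².
From F = γ·h_c·A, the centroid depth is h_c = 137/(7.89705 × 5.30929) = 3.26753 m.
The plate makes 28° with the vertical, i.e. θ = 90° − 28° = 62° to the horizontal. Measuring y along the incline from the free-surface line, vertical depth h = y·sinθ with sinθ = 0.882948.
Along the incline, y_c = h_c/sinθ = 3.26753/0.882948 = 3.7007 m.
The centroid is at the centre, 1.3 m below the top of the plate, so the highest point sits at y_top = 3.7007 − 1.3 = 2.4007 m along the incline.

y_top ≈ 2.40 m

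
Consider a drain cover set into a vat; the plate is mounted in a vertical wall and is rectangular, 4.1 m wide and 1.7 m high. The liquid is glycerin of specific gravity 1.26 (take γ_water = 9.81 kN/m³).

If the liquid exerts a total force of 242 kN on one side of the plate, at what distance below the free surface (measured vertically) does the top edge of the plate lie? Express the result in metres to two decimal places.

d_top ≈ 1.96 m

γ = 1.26 × 9.81 = 12.3606 kN/m³.
A = 4.1 × 1.7 = 6.97 m².
From F = γ·h_c·A, the centroid depth is h_c = 242/(12.3606 × 6.97) = 2.80894 m.
The centroid lies 1.7/2 = 0.85 m below the top edge, so the top edge sits at h_top = 2.80894 − 0.85 = 1.95894 m below the surface.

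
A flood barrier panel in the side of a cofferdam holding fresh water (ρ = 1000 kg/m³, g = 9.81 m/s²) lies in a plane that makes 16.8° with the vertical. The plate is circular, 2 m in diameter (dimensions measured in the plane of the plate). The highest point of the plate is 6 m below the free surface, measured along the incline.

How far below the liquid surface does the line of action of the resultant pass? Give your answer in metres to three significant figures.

γ = ρg = 1000 × 9.81 = 9810 N/m³ = 9.81 kN/m³.
The plate makes 16.8° with the vertical, i.e. θ = 90° − 16.8° = 73.2° to the horizontal. Measuring y along the incline from the free-surface line, vertical depth h = y·sinθ with sinθ = 0.957319.
The centroid is at the centre, 1 m below the top of the plate, so y_c = 6 + 1 = 7 m and h_c = 7 × 0.957319 = 6.70123 m.
A = π(1)² = 3.14159 m².
Resultant F = γ·h_c·A = 9.81 × 6.70123 × 3.14159 = 206.525 kN.
I_c = πr⁴/4 = π × 1⁴/4 = 0.785398 m⁴.
Centre of pressure: y_p = y_c + I_c/(y_c·A) = 7 + 0.785398/(7 × 3.14159) = 7 + 0.0357143 = 7.03571 m along the plane.
Vertically, h_p = y_p·sinθ = 7.03571 × 0.957319 = 6.73542 m.

h_p = 6.74 m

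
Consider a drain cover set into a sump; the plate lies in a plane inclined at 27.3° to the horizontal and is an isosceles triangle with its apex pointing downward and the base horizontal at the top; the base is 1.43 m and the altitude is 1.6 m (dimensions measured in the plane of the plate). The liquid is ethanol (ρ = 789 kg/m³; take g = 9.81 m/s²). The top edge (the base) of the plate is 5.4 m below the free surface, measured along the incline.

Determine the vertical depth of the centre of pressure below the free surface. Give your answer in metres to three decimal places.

h_p = 2.732 m

γ = ρg = 789 × 9.81 / 1000 = 7.74009 kN/m³.
Let θ = 27.3° be the plate's angle to the horizontal; measure y along the incline from where the plane meets the free surface. Vertical depth h = y·sinθ with sinθ = 0.458650.
With the apex down, the centroid sits h/3 = 1.6/3 = 0.533333 m below the base (the top edge), so y_c = 5.4 + 0.533333 = 5.93333 m and h_c = 5.93333 × 0.458650 = 2.72132 m.
A = ½ × 1.43 × 1.6 = 1.144 m².
Resultant F = γ·h_c·A = 7.74009 × 2.72132 × 1.144 = 24.0964 kN.
I_c = b·h³/36 = 1.43 × 1.6³/36 = 0.162702 m⁴.
Centre of pressure: y_p = y_c + I_c/(y_c·A) = 5.93333 + 0.162702/(5.93333 × 1.144) = 5.93333 + 0.02397 = 5.9573 m along the plane.
Vertically, h_p = y_p·sinθ = 5.9573 × 0.458650 = 2.73232 m.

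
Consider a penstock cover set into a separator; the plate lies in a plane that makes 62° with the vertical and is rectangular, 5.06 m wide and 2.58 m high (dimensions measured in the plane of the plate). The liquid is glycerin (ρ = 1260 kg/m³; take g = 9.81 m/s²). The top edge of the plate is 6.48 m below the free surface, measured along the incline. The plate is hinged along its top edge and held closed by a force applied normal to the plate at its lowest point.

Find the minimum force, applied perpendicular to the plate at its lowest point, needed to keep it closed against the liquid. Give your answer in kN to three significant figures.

γ = ρg = 1260 × 9.81 / 1000 = 12.3606 kN/m³.
The plate makes 62° with the vertical, i.e. θ = 90° − 62° = 28° to the horizontal. Measuring y along the incline from the free-surface line, vertical depth h = y·sinθ with sinθ = 0.469472.
The centroid lies 2.58/2 = 1.29 m below the top edge, so y_c = 6.48 + 1.29 = 7.77 m and h_c = 7.77 × 0.469472 = 3.6478 m.
A = 5.06 × 2.58 = 13.0548 m².
Resultant F = γ·h_c·A = 12.3606 × 3.6478 × 13.0548 = 588.628 kN.
I_c = b·h³/12 = 5.06 × 2.58³/12 = 7.2415 m⁴.
Centre of pressure: y_p = y_c + I_c/(y_c·A) = 7.77 + 7.2415/(7.77 × 13.0548) = 7.77 + 0.07139 = 7.84139 m along the plane.
The resultant acts 1.29 + 0.07139 = 1.36139 m (along the plate) below the hinge at the top edge, so the moment about the hinge is M = F × 1.36139 = 588.628 × 1.36139 = 801.352 kN·m.
A normal force at the bottom, 2.58 m from the hinge, must supply this moment: P = 801.352/2.58 = 310.602 kN.

P ≈ 311 kN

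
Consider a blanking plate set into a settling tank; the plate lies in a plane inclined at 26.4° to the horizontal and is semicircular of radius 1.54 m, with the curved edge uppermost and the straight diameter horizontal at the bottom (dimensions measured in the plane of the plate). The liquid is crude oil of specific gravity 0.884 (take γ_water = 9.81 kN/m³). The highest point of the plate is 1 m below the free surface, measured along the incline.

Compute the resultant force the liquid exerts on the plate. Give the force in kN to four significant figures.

F ≈ 27.10 kN

γ = 0.884 × 9.81 = 8.67204 kN/m³.
Let θ = 26.4° be the plate's angle to the horizontal; measure y along the incline from where the plane meets the free surface. Vertical depth h = y·sinθ with sinθ = 0.444635.
The centroid lies 4r/(3π) = 0.653596 m above the diameter, so r − 4r/(3π) = 1.54 − 0.653596 = 0.886404 m below the topmost point, so y_c = 1 + 0.886404 = 1.8864 m and h_c = 1.8864 × 0.444635 = 0.838759 m.
A = πr²/2 = π × 1.54²/2 = 3.7253 m².
Resultant F = γ·h_c·A = 8.67204 × 0.838759 × 3.7253 = 27.0969 kN.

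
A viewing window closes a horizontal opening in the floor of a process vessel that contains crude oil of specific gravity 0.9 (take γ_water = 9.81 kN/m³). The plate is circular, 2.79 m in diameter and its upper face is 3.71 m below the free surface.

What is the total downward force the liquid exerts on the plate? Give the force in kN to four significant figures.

γ = 0.9 × 9.81 = 8.829 kN/m³.
The plate is horizontal, so pressure is uniform at p = γ·h = 8.829 × 3.71 = 32.7556 kN/m².
A = π(1.395)² = 6.11362 m².
F = p·A = 32.7556 × 6.11362 = 200.255 kN.

F ≈ 200.3 kN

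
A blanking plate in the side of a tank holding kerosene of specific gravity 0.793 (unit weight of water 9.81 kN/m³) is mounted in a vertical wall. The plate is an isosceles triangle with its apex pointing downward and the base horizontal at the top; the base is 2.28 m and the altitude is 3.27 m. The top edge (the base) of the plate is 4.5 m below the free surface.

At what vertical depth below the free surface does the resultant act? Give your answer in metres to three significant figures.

h_p = 5.70 m

γ = 0.793 × 9.81 = 7.77933 kN/m³.
With the apex down, the centroid sits h/3 = 3.27/3 = 1.09 m below the base (the top edge), so the centroid depth is h_c = 4.5 + 1.09 = 5.59 m.
A = ½ × 2.28 × 3.27 = 3.7278 m².
Resultant F = γ·h_c·A = 7.77933 × 5.59 × 3.7278 = 162.109 kN.
I_c = b·h³/36 = 2.28 × 3.27³/36 = 2.2145 m⁴.
Centre of pressure: y_p = y_c + I_c/(y_c·A) = 5.59 + 2.2145/(5.59 × 3.7278) = 5.59 + 0.10627 = 5.69627 m along the plane.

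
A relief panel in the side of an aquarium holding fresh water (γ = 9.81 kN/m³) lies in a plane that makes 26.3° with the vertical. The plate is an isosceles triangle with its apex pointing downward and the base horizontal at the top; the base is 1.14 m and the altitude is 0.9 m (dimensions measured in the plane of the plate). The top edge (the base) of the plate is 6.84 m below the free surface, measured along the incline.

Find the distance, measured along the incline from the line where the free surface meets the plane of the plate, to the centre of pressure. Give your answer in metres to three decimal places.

y_p = 7.146 m

γ = 9.81 kN/m³.
The plate makes 26.3° with the vertical, i.e. θ = 90° − 26.3° = 63.7° to the horizontal. Measuring y along the incline from the free-surface line, vertical depth h = y·sinθ with sinθ = 0.896486.
With the apex down, the centroid sits h/3 = 0.9/3 = 0.3 m below the base (the top edge), so y_c = 6.84 + 0.3 = 7.14 m and h_c = 7.14 × 0.896486 = 6.40091 m.
A = ½ × 1.14 × 0.9 = 0.513 m².
Resultant F = γ·h_c·A = 9.81 × 6.40091 × 0.513 = 32.2128 kN.
I_c = b·h³/36 = 1.14 × 0.9³/36 = 0.023085 m⁴.
Centre of pressure: y_p = y_c + I_c/(y_c·A) = 7.14 + 0.023085/(7.14 × 0.513) = 7.14 + 0.00630252 = 7.1463 m along the plane.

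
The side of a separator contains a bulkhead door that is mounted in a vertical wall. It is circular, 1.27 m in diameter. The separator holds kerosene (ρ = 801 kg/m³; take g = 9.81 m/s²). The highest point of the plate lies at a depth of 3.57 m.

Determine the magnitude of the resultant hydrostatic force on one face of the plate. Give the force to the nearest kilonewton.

F ≈ 42 kN

γ = ρg = 801 × 9.81 / 1000 = 7.85781 kN/m³.
The centroid is at the centre, 0.635 m below the top of the plate, so the centroid depth is h_c = 3.57 + 0.635 = 4.205 m.
A = π(0.635)² = 1.26677 m².
Resultant F = γ·h_c·A = 7.85781 × 4.205 × 1.26677 = 41.8567 kN.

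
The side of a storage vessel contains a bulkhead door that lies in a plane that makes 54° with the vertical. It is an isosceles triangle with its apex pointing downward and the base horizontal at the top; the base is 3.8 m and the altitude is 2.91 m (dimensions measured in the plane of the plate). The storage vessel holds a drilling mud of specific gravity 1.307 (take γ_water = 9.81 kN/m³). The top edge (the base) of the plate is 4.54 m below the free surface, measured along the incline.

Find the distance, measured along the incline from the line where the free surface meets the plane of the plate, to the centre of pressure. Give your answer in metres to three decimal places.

γ = 1.307 × 9.81 = 12.82167 kN/m³.
The plate makes 54° with the vertical, i.e. θ = 90° − 54° = 36° to the horizontal. Measuring y along the incline from the free-surface line, vertical depth h = y·sinθ with sinθ = 0.587785.
With the apex down, the centroid sits h/3 = 2.91/3 = 0.97 m below the base (the top edge), so y_c = 4.54 + 0.97 = 5.51 m and h_c = 5.51 × 0.587785 = 3.2387 m.
A = ½ × 3.8 × 2.91 = 5.529 m².
Resultant F = γ·h_c·A = 12.82167 × 3.2387 × 5.529 = 229.595 kN.
I_c = b·h³/36 = 3.8 × 2.91³/36 = 2.60112 m⁴.
Centre of pressure: y_p = y_c + I_c/(y_c·A) = 5.51 + 2.60112/(5.51 × 5.529) = 5.51 + 0.0853812 = 5.59538 m along the plane.

y_p = 5.595 m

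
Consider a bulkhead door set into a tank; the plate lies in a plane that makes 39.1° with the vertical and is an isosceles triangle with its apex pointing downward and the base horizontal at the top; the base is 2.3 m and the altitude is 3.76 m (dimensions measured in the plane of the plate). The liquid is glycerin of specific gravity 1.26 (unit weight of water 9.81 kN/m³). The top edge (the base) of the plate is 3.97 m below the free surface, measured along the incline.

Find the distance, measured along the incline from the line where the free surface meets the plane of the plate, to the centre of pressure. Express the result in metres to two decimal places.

γ = 1.26 × 9.81 = 12.3606 kN/m³.
The plate makes 39.1° with the vertical, i.e. θ = 90° − 39.1° = 50.9° to the horizontal. Measuring y along the incline from the free-surface line, vertical depth h = y·sinθ with sinθ = 0.776046.
With the apex down, the centroid sits h/3 = 3.76/3 = 1.25333 m below the base (the top edge), so y_c = 3.97 + 1.25333 = 5.22333 m and h_c = 5.22333 × 0.776046 = 4.05354 m.
A = ½ × 2.3 × 3.76 = 4.324 m².
Resultant F = γ·h_c·A = 12.3606 × 4.05354 × 4.324 = 216.651 kN.
I_c = b·h³/36 = 2.3 × 3.76³/36 = 3.39617 m⁴.
Centre of pressure: y_p = y_c + I_c/(y_c·A) = 5.22333 + 3.39617/(5.22333 × 4.324) = 5.22333 + 0.150368 = 5.3737 m along the plane.

y_p = 5.37 m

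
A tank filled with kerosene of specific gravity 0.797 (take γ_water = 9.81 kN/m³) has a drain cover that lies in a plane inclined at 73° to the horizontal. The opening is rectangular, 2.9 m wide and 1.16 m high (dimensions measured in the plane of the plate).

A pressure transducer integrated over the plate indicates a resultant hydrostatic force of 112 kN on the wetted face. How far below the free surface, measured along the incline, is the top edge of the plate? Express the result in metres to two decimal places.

y_top ≈ 3.87 m

γ = 0.797 × 9.81 = 7.81857 kN/m³.
A = 2.9 × 1.16 = 3.364 m².
From F = γ·h_c·A, the centroid depth is h_c = 112/(7.81857 × 3.364) = 4.25828 m.
Let θ = 73° be the plate's angle to the horizontal; measure y along the incline from where the plane meets the free surface. Vertical depth h = y·sinθ with sinθ = 0.956305.
Along the incline, y_c = h_c/sinθ = 4.25828/0.956305 = 4.45285 m.
The centroid lies 1.16/2 = 0.58 m below the top edge, so the top edge sits at y_top = 4.45285 − 0.58 = 3.87285 m along the incline.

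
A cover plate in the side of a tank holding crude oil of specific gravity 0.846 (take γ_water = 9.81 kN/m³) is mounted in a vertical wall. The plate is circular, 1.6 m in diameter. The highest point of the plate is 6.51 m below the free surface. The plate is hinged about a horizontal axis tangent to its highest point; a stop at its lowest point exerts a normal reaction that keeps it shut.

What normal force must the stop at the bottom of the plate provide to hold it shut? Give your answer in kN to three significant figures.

γ = 0.846 × 9.81 = 8.29926 kN/m³.
The centroid is at the centre, 0.8 m below the top of the plate, so the centroid depth is h_c = 6.51 + 0.8 = 7.31 m.
A = π(0.8)² = 2.01062 m².
Resultant F = γ·h_c·A = 8.29926 × 7.31 × 2.01062 = 121.979 kN.
I_c = πr⁴/4 = π × 0.8⁴/4 = 0.321699 m⁴.
Centre of pressure: y_p = y_c + I_c/(y_c·A) = 7.31 + 0.321699/(7.31 × 2.01062) = 7.31 + 0.0218878 = 7.33189 m along the plane.
The resultant acts 0.8 + 0.0218878 = 0.821888 m (along the plate) below the hinge at the top edge, so the moment about the hinge is M = F × 0.821888 = 121.979 × 0.821888 = 100.253 kN·m.
A normal force at the bottom, 1.6 m from the hinge, must supply this moment: P = 100.253/1.6 = 62.6581 kN.

P ≈ 62.7 kN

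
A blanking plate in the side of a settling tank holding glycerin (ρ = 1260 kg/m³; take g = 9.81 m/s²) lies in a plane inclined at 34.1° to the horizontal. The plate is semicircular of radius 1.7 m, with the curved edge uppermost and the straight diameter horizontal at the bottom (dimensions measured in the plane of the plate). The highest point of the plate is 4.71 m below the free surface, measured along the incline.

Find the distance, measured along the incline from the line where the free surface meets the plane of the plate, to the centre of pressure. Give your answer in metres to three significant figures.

γ = ρg = 1260 × 9.81 / 1000 = 12.3606 kN/m³.
Let θ = 34.1° be the plate's angle to the horizontal; measure y along the incline from where the plane meets the free surface. Vertical depth h = y·sinθ with sinθ = 0.560639.
The centroid lies 4r/(3π) = 0.721502 m above the diameter, so r − 4r/(3π) = 1.7 − 0.721502 = 0.978498 m below the topmost point, so y_c = 4.71 + 0.978498 = 5.6885 m and h_c = 5.6885 × 0.560639 = 3.18919 m.
A = πr²/2 = π × 1.7²/2 = 4.5396 m².
Resultant F = γ·h_c·A = 12.3606 × 3.18919 × 4.5396 = 178.952 kN.
I_c = (π/8 − 8/(9π))·r⁴ = 0.109757 × 1.7⁴ = 0.916701 m⁴.
Centre of pressure: y_p = y_c + I_c/(y_c·A) = 5.6885 + 0.916701/(5.6885 × 4.5396) = 5.6885 + 0.0354987 = 5.724 m along the plane.

y_p = 5.72 m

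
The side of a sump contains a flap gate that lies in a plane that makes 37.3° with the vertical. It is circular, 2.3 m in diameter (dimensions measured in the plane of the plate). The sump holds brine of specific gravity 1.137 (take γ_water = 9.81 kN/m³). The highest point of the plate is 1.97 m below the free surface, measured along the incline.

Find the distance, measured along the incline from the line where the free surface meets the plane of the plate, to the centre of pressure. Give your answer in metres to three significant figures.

y_p = 3.23 m

γ = 1.137 × 9.81 = 11.15397 kN/m³.
The plate makes 37.3° with the vertical, i.e. θ = 90° − 37.3° = 52.7° to the horizontal. Measuring y along the incline from the free-surface line, vertical depth h = y·sinθ with sinθ = 0.795473.
The centroid is at the centre, 1.15 m below the top of the plate, so y_c = 1.97 + 1.15 = 3.12 m and h_c = 3.12 × 0.795473 = 2.48188 m.
A = π(1.15)² = 4.15476 m².
Resultant F = γ·h_c·A = 11.15397 × 2.48188 × 4.15476 = 115.015 kN.
I_c = πr⁴/4 = π × 1.15⁴/4 = 1.37367 m⁴.
Centre of pressure: y_p = y_c + I_c/(y_c·A) = 3.12 + 1.37367/(3.12 × 4.15476) = 3.12 + 0.10597 = 3.22597 m along the plane.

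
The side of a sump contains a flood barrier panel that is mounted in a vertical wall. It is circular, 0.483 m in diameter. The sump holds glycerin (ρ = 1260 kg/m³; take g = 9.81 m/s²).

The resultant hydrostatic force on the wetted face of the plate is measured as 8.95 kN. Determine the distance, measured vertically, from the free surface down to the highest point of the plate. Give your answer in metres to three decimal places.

γ = ρg = 1260 × 9.81 / 1000 = 12.3606 kN/m³.
A = π(0.2415)² = 0.183225 m².
From F = γ·h_c·A, the centroid depth is h_c = 8.95/(12.3606 × 0.183225) = 3.95183 m.
The centroid is at the centre, 0.2415 m below the top of the plate, so the highest point sits at h_top = 3.95183 − 0.2415 = 3.71033 m below the surface.

d_top ≈ 3.710 m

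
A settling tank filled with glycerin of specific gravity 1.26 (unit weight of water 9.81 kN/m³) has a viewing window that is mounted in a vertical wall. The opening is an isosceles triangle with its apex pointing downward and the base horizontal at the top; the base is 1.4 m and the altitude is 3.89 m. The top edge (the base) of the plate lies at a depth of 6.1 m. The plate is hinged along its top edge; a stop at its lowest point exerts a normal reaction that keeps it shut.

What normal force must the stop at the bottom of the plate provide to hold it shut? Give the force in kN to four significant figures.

P ≈ 90.26 kN

γ = 1.26 × 9.81 = 12.3606 kN/m³.
With the apex down, the centroid sits h/3 = 3.89/3 = 1.29667 m below the base (the top edge), so the centroid depth is h_c = 6.1 + 1.29667 = 7.39667 m.
A = ½ × 1.4 × 3.89 = 2.723 m².
Resultant F = γ·h_c·A = 12.3606 × 7.39667 × 2.723 = 248.956 kN.
I_c = b·h³/36 = 1.4 × 3.89³/36 = 2.28915 m⁴.
Centre of pressure: y_p = y_c + I_c/(y_c·A) = 7.39667 + 2.28915/(7.39667 × 2.723) = 7.39667 + 0.113655 = 7.51032 m along the plane.
The resultant acts 1.29667 + 0.113655 = 1.41033 m (along the plate) below the hinge at the top edge, so the moment about the hinge is M = F × 1.41033 = 248.956 × 1.41033 = 351.11 kN·m.
A normal force at the bottom, 3.89 m from the hinge, must supply this moment: P = 351.11/3.89 = 90.2596 kN.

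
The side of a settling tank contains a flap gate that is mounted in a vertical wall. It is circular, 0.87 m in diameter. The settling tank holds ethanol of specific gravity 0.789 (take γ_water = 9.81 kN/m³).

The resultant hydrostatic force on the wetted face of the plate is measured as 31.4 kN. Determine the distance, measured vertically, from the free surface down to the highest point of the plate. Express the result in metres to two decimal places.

γ = 0.789 × 9.81 = 7.74009 kN/m³.
A = π(0.435)² = 0.594468 m².
From F = γ·h_c·A, the centroid depth is h_c = 31.4/(7.74009 × 0.594468) = 6.82425 m.
The centroid is at the centre, 0.435 m below the top of the plate, so the highest point sits at h_top = 6.82425 − 0.435 = 6.38925 m below the surface.

d_top ≈ 6.39 m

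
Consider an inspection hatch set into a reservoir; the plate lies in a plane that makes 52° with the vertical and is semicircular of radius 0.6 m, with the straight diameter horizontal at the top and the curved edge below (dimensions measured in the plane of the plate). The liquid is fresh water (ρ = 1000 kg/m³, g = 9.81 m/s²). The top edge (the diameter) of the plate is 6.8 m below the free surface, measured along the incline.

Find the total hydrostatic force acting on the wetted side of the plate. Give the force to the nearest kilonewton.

F ≈ 24 kN

γ = ρg = 1000 × 9.81 = 9810 N/m³ = 9.81 kN/m³.
The plate makes 52° with the vertical, i.e. θ = 90° − 52° = 38° to the horizontal. Measuring y along the incline from the free-surface line, vertical depth h = y·sinθ with sinθ = 0.615661.
The centroid of a semicircle lies 4r/(3π) = 0.254648 m from the diameter, here below the top edge, so y_c = 6.8 + 0.254648 = 7.05465 m and h_c = 7.05465 × 0.615661 = 4.34327 m.
A = πr²/2 = π × 0.6²/2 = 0.565487 m².
Resultant F = γ·h_c·A = 9.81 × 4.34327 × 0.565487 = 24.094 kN.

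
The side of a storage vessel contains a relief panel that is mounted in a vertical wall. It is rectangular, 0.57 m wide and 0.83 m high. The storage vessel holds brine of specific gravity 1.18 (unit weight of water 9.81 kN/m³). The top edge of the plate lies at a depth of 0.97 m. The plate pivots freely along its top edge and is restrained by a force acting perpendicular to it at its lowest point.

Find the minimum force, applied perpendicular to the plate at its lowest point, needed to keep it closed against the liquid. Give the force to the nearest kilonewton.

P ≈ 4 kN

γ = 1.18 × 9.81 = 11.5758 kN/m³.
The centroid lies 0.83/2 = 0.415 m below the top edge, so the centroid depth is h_c = 0.97 + 0.415 = 1.385 m.
A = 0.57 × 0.83 = 0.4731 m².
Resultant F = γ·h_c·A = 11.5758 × 1.385 × 0.4731 = 7.58497 kN.
I_c = b·h³/12 = 0.57 × 0.83³/12 = 0.0271599 m⁴.
Centre of pressure: y_p = y_c + I_c/(y_c·A) = 1.385 + 0.0271599/(1.385 × 0.4731) = 1.385 + 0.0414501 = 1.42645 m along the plane.
The resultant acts 0.415 + 0.0414501 = 0.45645 m (along the plate) below the hinge at the top edge, so the moment about the hinge is M = F × 0.45645 = 7.58497 × 0.45645 = 3.46216 kN·m.
A normal force at the bottom, 0.83 m from the hinge, must supply this moment: P = 3.46216/0.83 = 4.17128 kN.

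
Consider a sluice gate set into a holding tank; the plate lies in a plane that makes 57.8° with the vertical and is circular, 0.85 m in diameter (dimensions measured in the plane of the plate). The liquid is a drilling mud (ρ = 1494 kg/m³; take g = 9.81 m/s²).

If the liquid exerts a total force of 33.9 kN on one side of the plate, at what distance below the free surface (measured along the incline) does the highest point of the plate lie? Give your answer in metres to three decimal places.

y_top ≈ 7.224 m

γ = ρg = 1494 × 9.81 / 1000 = 14.65614 kN/m³.
A = π(0.425)² = 0.56745 m².
From F = γ·h_c·A, the centroid depth is h_c = 33.9/(14.65614 × 0.56745) = 4.07617 m.
The plate makes 57.8° with the vertical, i.e. θ = 90° − 57.8° = 32.2° to the horizontal. Measuring y along the incline from the free-surface line, vertical depth h = y·sinθ with sinθ = 0.532876.
Along the incline, y_c = h_c/sinθ = 4.07617/0.532876 = 7.64938 m.
The centroid is at the centre, 0.425 m below the top of the plate, so the highest point sits at y_top = 7.64938 − 0.425 = 7.22438 m along the incline.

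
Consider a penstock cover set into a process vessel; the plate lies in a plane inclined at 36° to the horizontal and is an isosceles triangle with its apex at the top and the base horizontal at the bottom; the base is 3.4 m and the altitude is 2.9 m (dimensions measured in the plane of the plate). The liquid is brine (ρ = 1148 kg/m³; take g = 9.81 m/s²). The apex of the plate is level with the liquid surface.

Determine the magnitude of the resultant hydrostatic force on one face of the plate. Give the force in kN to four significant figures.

γ = ρg = 1148 × 9.81 / 1000 = 11.26188 kN/m³.
Let θ = 36° be the plate's angle to the horizontal; measure y along the incline from where the plane meets the free surface. Vertical depth h = y·sinθ with sinθ = 0.587785.
With the apex up, the centroid sits 2h/3 = 2 × 2.9/3 = 1.93333 m below the apex, so y_c = 1.93333 m and h_c = 1.93333 × 0.587785 = 1.13638 m.
A = ½ × 3.4 × 2.9 = 4.93 m².
Resultant F = γ·h_c·A = 11.26188 × 1.13638 × 4.93 = 63.093 kN.

F ≈ 63.09 kN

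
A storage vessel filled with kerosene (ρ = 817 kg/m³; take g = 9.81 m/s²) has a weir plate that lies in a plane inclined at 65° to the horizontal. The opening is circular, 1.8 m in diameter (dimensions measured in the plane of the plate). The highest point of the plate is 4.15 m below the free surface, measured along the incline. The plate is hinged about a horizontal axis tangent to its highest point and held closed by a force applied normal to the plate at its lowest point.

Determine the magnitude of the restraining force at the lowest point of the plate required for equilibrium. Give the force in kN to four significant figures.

γ = ρg = 817 × 9.81 / 1000 = 8.01477 kN/m³.
Let θ = 65° be the plate's angle to the horizontal; measure y along the incline from where the plane meets the free surface. Vertical depth h = y·sinθ with sinθ = 0.906308.
The centroid is at the centre, 0.9 m below the top of the plate, so y_c = 4.15 + 0.9 = 5.05 m and h_c = 5.05 × 0.906308 = 4.57686 m.
A = π(0.9)² = 2.54469 m².
Resultant F = γ·h_c·A = 8.01477 × 4.57686 × 2.54469 = 93.3455 kN.
I_c = πr⁴/4 = π × 0.9⁴/4 = 0.5153 m⁴.
Centre of pressure: y_p = y_c + I_c/(y_c·A) = 5.05 + 0.5153/(5.05 × 2.54469) = 5.05 + 0.040099 = 5.0901 m along the plane.
The resultant acts 0.9 + 0.040099 = 0.940099 m (along the plate) below the hinge at the top edge, so the moment about the hinge is M = F × 0.940099 = 93.3455 × 0.940099 = 87.754 kN·m.
A normal force at the bottom, 1.8 m from the hinge, must supply this moment: P = 87.754/1.8 = 48.7522 kN.

P ≈ 48.75 kN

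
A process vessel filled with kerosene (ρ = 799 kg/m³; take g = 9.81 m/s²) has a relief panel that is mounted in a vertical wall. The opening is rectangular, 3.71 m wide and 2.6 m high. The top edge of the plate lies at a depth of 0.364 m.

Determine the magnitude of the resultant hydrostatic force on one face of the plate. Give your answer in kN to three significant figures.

γ = ρg = 799 × 9.81 / 1000 = 7.83819 kN/m³.
The centroid lies 2.6/2 = 1.3 m below the top edge, so the centroid depth is h_c = 0.364 + 1.3 = 1.664 m.
A = 3.71 × 2.6 = 9.646 m².
Resultant F = γ·h_c·A = 7.83819 × 1.664 × 9.646 = 125.81 kN.

F ≈ 126 kN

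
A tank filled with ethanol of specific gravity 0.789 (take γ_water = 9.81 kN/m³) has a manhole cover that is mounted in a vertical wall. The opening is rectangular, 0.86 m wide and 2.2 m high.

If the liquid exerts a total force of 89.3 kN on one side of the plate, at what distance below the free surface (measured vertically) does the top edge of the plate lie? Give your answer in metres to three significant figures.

d_top ≈ 5.00 m

γ = 0.789 × 9.81 = 7.74009 kN/m³.
A = 0.86 × 2.2 = 1.892 m².
From F = γ·h_c·A, the centroid depth is h_c = 89.3/(7.74009 × 1.892) = 6.09796 m.
The centroid lies 2.2/2 = 1.1 m below the top edge, so the top edge sits at h_top = 6.09796 − 1.1 = 4.99796 m below the surface.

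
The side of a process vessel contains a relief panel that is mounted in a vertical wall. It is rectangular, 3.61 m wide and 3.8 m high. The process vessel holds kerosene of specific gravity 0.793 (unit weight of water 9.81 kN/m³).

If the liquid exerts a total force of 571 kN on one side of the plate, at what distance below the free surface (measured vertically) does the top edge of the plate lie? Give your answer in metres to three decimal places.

d_top ≈ 3.451 m

γ = 0.793 × 9.81 = 7.77933 kN/m³.
A = 3.61 × 3.8 = 13.718 m².
From F = γ·h_c·A, the centroid depth is h_c = 571/(7.77933 × 13.718) = 5.35061 m.
The centroid lies 3.8/2 = 1.9 m below the top edge, so the top edge sits at h_top = 5.35061 − 1.9 = 3.45061 m below the surface.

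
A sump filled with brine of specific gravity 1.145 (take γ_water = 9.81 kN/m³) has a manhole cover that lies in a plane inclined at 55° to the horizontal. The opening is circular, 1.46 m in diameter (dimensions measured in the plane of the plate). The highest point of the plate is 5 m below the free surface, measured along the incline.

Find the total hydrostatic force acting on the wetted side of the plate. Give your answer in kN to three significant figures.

F ≈ 88.3 kN

γ = 1.145 × 9.81 = 11.23245 kN/m³.
Let θ = 55° be the plate's angle to the horizontal; measure y along the incline from where the plane meets the free surface. Vertical depth h = y·sinθ with sinθ = 0.819152.
The centroid is at the centre, 0.73 m below the top of the plate, so y_c = 5 + 0.73 = 5.73 m and h_c = 5.73 × 0.819152 = 4.69374 m.
A = π(0.73)² = 1.67415 m².
Resultant F = γ·h_c·A = 11.23245 × 4.69374 × 1.67415 = 88.2649 kN.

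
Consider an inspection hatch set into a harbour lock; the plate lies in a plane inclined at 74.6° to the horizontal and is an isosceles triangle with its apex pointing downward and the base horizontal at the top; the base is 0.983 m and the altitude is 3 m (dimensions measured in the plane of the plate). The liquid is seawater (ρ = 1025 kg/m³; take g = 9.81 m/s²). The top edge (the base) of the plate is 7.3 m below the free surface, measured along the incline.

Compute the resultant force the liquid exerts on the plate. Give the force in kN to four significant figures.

γ = ρg = 1025 × 9.81 / 1000 = 10.05525 kN/m³.
Let θ = 74.6° be the plate's angle to the horizontal; measure y along the incline from where the plane meets the free surface. Vertical depth h = y·sinθ with sinθ = 0.964095.
With the apex down, the centroid sits h/3 = 3/3 = 1 m below the base (the top edge), so y_c = 7.3 + 1 = 8.3 m and h_c = 8.3 × 0.964095 = 8.00199 m.
A = ½ × 0.983 × 3 = 1.4745 m².
Resultant F = γ·h_c·A = 10.05525 × 8.00199 × 1.4745 = 118.641 kN.

F ≈ 118.6 kN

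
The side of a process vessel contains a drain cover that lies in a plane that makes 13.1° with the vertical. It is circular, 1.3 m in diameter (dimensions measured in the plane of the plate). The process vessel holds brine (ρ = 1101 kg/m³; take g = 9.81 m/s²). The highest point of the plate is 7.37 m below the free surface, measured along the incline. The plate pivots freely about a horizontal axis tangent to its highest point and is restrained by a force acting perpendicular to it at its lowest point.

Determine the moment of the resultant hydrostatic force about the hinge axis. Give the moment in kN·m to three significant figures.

γ = ρg = 1101 × 9.81 / 1000 = 10.80081 kN/m³.
The plate makes 13.1° with the vertical, i.e. θ = 90° − 13.1° = 76.9° to the horizontal. Measuring y along the incline from the free-surface line, vertical depth h = y·sinθ with sinθ = 0.973976.
The centroid is at the centre, 0.65 m below the top of the plate, so y_c = 7.37 + 0.65 = 8.02 m and h_c = 8.02 × 0.973976 = 7.81129 m.
A = π(0.65)² = 1.32732 m².
Resultant F = γ·h_c·A = 10.80081 × 7.81129 × 1.32732 = 111.984 kN.
I_c = πr⁴/4 = π × 0.65⁴/4 = 0.140198 m⁴.
Centre of pressure: y_p = y_c + I_c/(y_c·A) = 8.02 + 0.140198/(8.02 × 1.32732) = 8.02 + 0.0131702 = 8.03317 m along the plane.
The resultant acts 0.65 + 0.0131702 = 0.66317 m (along the plate) below the hinge at the top edge, so the moment about the hinge is M = F × 0.66317 = 111.984 × 0.66317 = 74.2644 kN·m.

M ≈ 74.3 kN·m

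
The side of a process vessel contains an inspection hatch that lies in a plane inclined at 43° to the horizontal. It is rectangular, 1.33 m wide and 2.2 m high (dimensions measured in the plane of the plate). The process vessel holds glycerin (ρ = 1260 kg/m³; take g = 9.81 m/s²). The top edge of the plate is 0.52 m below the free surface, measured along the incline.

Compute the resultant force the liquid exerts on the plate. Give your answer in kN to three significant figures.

F ≈ 40.0 kN

γ = ρg = 1260 × 9.81 / 1000 = 12.3606 kN/m³.
Let θ = 43° be the plate's angle to the horizontal; measure y along the incline from where the plane meets the free surface. Vertical depth h = y·sinθ with sinθ = 0.681998.
The centroid lies 2.2/2 = 1.1 m below the top edge, so y_c = 0.52 + 1.1 = 1.62 m and h_c = 1.62 × 0.681998 = 1.10484 m.
A = 1.33 × 2.2 = 2.926 m².
Resultant F = γ·h_c·A = 12.3606 × 1.10484 × 2.926 = 39.9589 kN.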